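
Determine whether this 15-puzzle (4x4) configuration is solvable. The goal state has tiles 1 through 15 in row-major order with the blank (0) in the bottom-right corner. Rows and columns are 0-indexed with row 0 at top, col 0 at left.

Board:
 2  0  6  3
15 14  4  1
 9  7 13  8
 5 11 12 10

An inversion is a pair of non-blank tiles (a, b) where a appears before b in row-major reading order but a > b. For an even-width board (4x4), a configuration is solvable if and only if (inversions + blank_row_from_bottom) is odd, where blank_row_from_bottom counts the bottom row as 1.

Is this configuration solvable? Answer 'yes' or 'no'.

Inversions: 40
Blank is in row 0 (0-indexed from top), which is row 4 counting from the bottom (bottom = 1).
40 + 4 = 44, which is even, so the puzzle is not solvable.

Answer: no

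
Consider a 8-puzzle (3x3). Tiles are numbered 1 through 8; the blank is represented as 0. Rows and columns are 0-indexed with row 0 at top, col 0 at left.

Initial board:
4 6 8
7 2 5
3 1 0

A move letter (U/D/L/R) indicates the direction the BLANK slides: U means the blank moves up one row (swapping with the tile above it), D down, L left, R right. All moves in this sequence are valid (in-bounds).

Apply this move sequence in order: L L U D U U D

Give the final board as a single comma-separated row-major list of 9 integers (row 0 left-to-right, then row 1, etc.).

After move 1 (L):
4 6 8
7 2 5
3 0 1

After move 2 (L):
4 6 8
7 2 5
0 3 1

After move 3 (U):
4 6 8
0 2 5
7 3 1

After move 4 (D):
4 6 8
7 2 5
0 3 1

After move 5 (U):
4 6 8
0 2 5
7 3 1

After move 6 (U):
0 6 8
4 2 5
7 3 1

After move 7 (D):
4 6 8
0 2 5
7 3 1

Answer: 4, 6, 8, 0, 2, 5, 7, 3, 1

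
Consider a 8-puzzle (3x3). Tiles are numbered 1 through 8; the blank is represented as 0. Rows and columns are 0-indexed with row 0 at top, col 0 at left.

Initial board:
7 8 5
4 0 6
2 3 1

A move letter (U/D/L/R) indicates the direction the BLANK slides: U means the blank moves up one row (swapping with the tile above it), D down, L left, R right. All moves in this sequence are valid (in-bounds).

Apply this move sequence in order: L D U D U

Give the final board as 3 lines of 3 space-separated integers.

After move 1 (L):
7 8 5
0 4 6
2 3 1

After move 2 (D):
7 8 5
2 4 6
0 3 1

After move 3 (U):
7 8 5
0 4 6
2 3 1

After move 4 (D):
7 8 5
2 4 6
0 3 1

After move 5 (U):
7 8 5
0 4 6
2 3 1

Answer: 7 8 5
0 4 6
2 3 1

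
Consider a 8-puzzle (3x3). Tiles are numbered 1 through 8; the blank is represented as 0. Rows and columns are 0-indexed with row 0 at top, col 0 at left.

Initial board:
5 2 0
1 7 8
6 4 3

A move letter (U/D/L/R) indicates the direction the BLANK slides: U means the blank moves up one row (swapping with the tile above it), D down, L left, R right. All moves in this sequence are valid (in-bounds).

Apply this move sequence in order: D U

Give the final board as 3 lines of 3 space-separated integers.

Answer: 5 2 0
1 7 8
6 4 3

Derivation:
After move 1 (D):
5 2 8
1 7 0
6 4 3

After move 2 (U):
5 2 0
1 7 8
6 4 3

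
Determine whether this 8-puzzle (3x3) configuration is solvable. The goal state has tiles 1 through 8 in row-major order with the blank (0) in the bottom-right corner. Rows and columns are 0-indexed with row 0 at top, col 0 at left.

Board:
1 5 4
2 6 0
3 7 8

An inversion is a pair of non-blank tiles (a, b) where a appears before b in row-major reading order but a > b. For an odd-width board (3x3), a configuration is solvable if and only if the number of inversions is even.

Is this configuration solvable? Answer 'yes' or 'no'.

Inversions (pairs i<j in row-major order where tile[i] > tile[j] > 0): 6
6 is even, so the puzzle is solvable.

Answer: yes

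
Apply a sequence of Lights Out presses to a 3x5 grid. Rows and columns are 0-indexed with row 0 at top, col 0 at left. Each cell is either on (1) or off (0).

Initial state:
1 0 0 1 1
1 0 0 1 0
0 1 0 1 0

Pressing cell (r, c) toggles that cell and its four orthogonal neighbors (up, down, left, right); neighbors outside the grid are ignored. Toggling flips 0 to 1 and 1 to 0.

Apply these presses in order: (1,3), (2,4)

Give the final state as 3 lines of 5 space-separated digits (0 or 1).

Answer: 1 0 0 0 1
1 0 1 0 0
0 1 0 1 1

Derivation:
After press 1 at (1,3):
1 0 0 0 1
1 0 1 0 1
0 1 0 0 0

After press 2 at (2,4):
1 0 0 0 1
1 0 1 0 0
0 1 0 1 1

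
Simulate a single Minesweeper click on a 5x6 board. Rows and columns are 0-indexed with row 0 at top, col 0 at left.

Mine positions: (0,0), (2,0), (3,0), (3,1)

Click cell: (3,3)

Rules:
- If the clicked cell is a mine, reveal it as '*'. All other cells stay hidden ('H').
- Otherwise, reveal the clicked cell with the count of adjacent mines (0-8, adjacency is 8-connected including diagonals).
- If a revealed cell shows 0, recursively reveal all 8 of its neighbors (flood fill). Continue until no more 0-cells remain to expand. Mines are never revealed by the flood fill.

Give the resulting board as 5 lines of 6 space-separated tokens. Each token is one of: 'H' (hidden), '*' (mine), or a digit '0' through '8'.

H 1 0 0 0 0
H 2 0 0 0 0
H 3 1 0 0 0
H H 1 0 0 0
H H 1 0 0 0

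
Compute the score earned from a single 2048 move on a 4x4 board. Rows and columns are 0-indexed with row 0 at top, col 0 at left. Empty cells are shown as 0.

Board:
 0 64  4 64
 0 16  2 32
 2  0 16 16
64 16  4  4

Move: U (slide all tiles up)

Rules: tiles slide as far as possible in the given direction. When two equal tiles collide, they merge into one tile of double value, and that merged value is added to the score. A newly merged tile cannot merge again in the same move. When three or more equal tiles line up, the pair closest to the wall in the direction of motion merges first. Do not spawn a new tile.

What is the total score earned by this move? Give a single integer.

Answer: 32

Derivation:
Slide up:
col 0: [0, 0, 2, 64] -> [2, 64, 0, 0]  score +0 (running 0)
col 1: [64, 16, 0, 16] -> [64, 32, 0, 0]  score +32 (running 32)
col 2: [4, 2, 16, 4] -> [4, 2, 16, 4]  score +0 (running 32)
col 3: [64, 32, 16, 4] -> [64, 32, 16, 4]  score +0 (running 32)
Board after move:
 2 64  4 64
64 32  2 32
 0  0 16 16
 0  0  4  4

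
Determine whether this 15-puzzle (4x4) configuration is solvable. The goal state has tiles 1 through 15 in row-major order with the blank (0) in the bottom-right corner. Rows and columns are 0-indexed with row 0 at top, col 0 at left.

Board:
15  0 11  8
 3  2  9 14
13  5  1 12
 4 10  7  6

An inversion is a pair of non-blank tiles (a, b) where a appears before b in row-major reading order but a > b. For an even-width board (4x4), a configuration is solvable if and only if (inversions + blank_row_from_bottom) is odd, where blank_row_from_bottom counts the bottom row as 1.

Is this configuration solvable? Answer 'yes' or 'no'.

Answer: yes

Derivation:
Inversions: 63
Blank is in row 0 (0-indexed from top), which is row 4 counting from the bottom (bottom = 1).
63 + 4 = 67, which is odd, so the puzzle is solvable.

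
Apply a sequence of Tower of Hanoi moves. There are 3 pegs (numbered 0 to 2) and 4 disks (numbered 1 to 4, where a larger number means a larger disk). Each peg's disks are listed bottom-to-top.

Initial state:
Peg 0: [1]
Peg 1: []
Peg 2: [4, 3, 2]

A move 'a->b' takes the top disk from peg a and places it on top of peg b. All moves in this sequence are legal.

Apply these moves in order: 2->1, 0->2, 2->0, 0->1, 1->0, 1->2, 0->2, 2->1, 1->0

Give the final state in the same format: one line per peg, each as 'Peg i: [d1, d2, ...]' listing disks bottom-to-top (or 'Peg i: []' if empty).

Answer: Peg 0: [1]
Peg 1: []
Peg 2: [4, 3, 2]

Derivation:
After move 1 (2->1):
Peg 0: [1]
Peg 1: [2]
Peg 2: [4, 3]

After move 2 (0->2):
Peg 0: []
Peg 1: [2]
Peg 2: [4, 3, 1]

After move 3 (2->0):
Peg 0: [1]
Peg 1: [2]
Peg 2: [4, 3]

After move 4 (0->1):
Peg 0: []
Peg 1: [2, 1]
Peg 2: [4, 3]

After move 5 (1->0):
Peg 0: [1]
Peg 1: [2]
Peg 2: [4, 3]

After move 6 (1->2):
Peg 0: [1]
Peg 1: []
Peg 2: [4, 3, 2]

After move 7 (0->2):
Peg 0: []
Peg 1: []
Peg 2: [4, 3, 2, 1]

After move 8 (2->1):
Peg 0: []
Peg 1: [1]
Peg 2: [4, 3, 2]

After move 9 (1->0):
Peg 0: [1]
Peg 1: []
Peg 2: [4, 3, 2]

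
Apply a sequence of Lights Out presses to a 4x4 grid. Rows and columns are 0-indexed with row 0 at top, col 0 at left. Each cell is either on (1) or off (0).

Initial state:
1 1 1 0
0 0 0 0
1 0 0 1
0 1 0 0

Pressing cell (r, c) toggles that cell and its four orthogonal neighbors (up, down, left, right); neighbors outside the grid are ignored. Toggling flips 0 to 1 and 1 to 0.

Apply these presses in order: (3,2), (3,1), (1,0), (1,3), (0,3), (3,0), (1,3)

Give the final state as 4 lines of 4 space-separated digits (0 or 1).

Answer: 0 1 0 1
1 1 0 1
1 1 1 1
0 0 0 1

Derivation:
After press 1 at (3,2):
1 1 1 0
0 0 0 0
1 0 1 1
0 0 1 1

After press 2 at (3,1):
1 1 1 0
0 0 0 0
1 1 1 1
1 1 0 1

After press 3 at (1,0):
0 1 1 0
1 1 0 0
0 1 1 1
1 1 0 1

After press 4 at (1,3):
0 1 1 1
1 1 1 1
0 1 1 0
1 1 0 1

After press 5 at (0,3):
0 1 0 0
1 1 1 0
0 1 1 0
1 1 0 1

After press 6 at (3,0):
0 1 0 0
1 1 1 0
1 1 1 0
0 0 0 1

After press 7 at (1,3):
0 1 0 1
1 1 0 1
1 1 1 1
0 0 0 1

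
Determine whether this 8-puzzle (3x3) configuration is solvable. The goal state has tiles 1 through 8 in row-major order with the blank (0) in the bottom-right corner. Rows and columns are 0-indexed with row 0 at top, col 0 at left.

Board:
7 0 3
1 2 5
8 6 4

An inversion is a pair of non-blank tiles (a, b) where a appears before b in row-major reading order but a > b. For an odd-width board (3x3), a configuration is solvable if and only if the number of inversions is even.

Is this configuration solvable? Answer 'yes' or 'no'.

Answer: yes

Derivation:
Inversions (pairs i<j in row-major order where tile[i] > tile[j] > 0): 12
12 is even, so the puzzle is solvable.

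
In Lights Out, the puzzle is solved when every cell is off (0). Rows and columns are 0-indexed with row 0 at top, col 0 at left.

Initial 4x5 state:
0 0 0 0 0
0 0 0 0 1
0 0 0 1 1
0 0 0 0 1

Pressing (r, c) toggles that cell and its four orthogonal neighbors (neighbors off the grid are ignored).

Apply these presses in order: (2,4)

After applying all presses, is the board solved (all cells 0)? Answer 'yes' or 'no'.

Answer: yes

Derivation:
After press 1 at (2,4):
0 0 0 0 0
0 0 0 0 0
0 0 0 0 0
0 0 0 0 0

Lights still on: 0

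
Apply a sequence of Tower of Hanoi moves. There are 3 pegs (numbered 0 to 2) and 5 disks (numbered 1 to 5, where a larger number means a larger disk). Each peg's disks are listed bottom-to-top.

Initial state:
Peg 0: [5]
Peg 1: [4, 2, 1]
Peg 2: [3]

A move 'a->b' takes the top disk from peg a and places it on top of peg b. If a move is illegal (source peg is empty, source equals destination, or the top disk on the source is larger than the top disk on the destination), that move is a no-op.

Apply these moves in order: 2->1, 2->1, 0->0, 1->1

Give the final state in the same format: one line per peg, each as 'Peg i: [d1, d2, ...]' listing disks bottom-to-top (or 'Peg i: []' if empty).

After move 1 (2->1):
Peg 0: [5]
Peg 1: [4, 2, 1]
Peg 2: [3]

After move 2 (2->1):
Peg 0: [5]
Peg 1: [4, 2, 1]
Peg 2: [3]

After move 3 (0->0):
Peg 0: [5]
Peg 1: [4, 2, 1]
Peg 2: [3]

After move 4 (1->1):
Peg 0: [5]
Peg 1: [4, 2, 1]
Peg 2: [3]

Answer: Peg 0: [5]
Peg 1: [4, 2, 1]
Peg 2: [3]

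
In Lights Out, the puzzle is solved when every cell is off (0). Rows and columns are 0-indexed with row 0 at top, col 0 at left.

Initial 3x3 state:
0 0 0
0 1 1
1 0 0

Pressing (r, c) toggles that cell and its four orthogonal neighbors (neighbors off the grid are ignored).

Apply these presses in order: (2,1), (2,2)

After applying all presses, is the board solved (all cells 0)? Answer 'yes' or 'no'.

Answer: yes

Derivation:
After press 1 at (2,1):
0 0 0
0 0 1
0 1 1

After press 2 at (2,2):
0 0 0
0 0 0
0 0 0

Lights still on: 0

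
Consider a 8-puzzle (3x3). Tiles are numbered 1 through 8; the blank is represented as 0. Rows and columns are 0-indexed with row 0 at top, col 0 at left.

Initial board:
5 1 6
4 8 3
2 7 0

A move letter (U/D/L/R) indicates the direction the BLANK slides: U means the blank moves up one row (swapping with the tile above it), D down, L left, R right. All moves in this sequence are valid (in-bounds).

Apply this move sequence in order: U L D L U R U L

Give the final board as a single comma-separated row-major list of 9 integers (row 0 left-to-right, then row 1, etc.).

After move 1 (U):
5 1 6
4 8 0
2 7 3

After move 2 (L):
5 1 6
4 0 8
2 7 3

After move 3 (D):
5 1 6
4 7 8
2 0 3

After move 4 (L):
5 1 6
4 7 8
0 2 3

After move 5 (U):
5 1 6
0 7 8
4 2 3

After move 6 (R):
5 1 6
7 0 8
4 2 3

After move 7 (U):
5 0 6
7 1 8
4 2 3

After move 8 (L):
0 5 6
7 1 8
4 2 3

Answer: 0, 5, 6, 7, 1, 8, 4, 2, 3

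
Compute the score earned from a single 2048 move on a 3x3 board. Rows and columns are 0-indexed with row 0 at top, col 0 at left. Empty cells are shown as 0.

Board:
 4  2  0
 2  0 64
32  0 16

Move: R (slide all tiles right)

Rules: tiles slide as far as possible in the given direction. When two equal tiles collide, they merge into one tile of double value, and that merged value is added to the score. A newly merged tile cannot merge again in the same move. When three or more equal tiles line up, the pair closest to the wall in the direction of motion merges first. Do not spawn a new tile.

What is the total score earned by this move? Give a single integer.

Answer: 0

Derivation:
Slide right:
row 0: [4, 2, 0] -> [0, 4, 2]  score +0 (running 0)
row 1: [2, 0, 64] -> [0, 2, 64]  score +0 (running 0)
row 2: [32, 0, 16] -> [0, 32, 16]  score +0 (running 0)
Board after move:
 0  4  2
 0  2 64
 0 32 16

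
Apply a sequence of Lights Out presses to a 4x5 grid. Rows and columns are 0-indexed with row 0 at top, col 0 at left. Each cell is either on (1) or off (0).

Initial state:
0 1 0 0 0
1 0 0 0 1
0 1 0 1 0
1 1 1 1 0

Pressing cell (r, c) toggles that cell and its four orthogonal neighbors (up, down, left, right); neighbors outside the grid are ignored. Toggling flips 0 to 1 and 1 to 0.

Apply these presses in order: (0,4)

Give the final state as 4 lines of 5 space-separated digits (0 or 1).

After press 1 at (0,4):
0 1 0 1 1
1 0 0 0 0
0 1 0 1 0
1 1 1 1 0

Answer: 0 1 0 1 1
1 0 0 0 0
0 1 0 1 0
1 1 1 1 0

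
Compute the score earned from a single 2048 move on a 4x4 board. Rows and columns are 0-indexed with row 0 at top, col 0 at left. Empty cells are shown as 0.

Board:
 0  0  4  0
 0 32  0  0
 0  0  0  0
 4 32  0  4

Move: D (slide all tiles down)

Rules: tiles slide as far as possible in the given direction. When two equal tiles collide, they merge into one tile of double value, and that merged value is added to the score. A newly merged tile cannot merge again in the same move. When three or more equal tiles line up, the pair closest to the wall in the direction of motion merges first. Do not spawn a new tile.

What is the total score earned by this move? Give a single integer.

Answer: 64

Derivation:
Slide down:
col 0: [0, 0, 0, 4] -> [0, 0, 0, 4]  score +0 (running 0)
col 1: [0, 32, 0, 32] -> [0, 0, 0, 64]  score +64 (running 64)
col 2: [4, 0, 0, 0] -> [0, 0, 0, 4]  score +0 (running 64)
col 3: [0, 0, 0, 4] -> [0, 0, 0, 4]  score +0 (running 64)
Board after move:
 0  0  0  0
 0  0  0  0
 0  0  0  0
 4 64  4  4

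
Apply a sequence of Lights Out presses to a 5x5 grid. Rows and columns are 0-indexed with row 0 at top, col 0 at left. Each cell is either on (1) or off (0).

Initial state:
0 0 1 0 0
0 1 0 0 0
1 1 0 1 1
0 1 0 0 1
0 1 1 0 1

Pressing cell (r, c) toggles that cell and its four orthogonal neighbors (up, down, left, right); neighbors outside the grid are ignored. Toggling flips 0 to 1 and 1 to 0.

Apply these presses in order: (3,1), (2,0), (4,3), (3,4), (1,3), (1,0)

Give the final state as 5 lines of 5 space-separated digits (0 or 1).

After press 1 at (3,1):
0 0 1 0 0
0 1 0 0 0
1 0 0 1 1
1 0 1 0 1
0 0 1 0 1

After press 2 at (2,0):
0 0 1 0 0
1 1 0 0 0
0 1 0 1 1
0 0 1 0 1
0 0 1 0 1

After press 3 at (4,3):
0 0 1 0 0
1 1 0 0 0
0 1 0 1 1
0 0 1 1 1
0 0 0 1 0

After press 4 at (3,4):
0 0 1 0 0
1 1 0 0 0
0 1 0 1 0
0 0 1 0 0
0 0 0 1 1

After press 5 at (1,3):
0 0 1 1 0
1 1 1 1 1
0 1 0 0 0
0 0 1 0 0
0 0 0 1 1

After press 6 at (1,0):
1 0 1 1 0
0 0 1 1 1
1 1 0 0 0
0 0 1 0 0
0 0 0 1 1

Answer: 1 0 1 1 0
0 0 1 1 1
1 1 0 0 0
0 0 1 0 0
0 0 0 1 1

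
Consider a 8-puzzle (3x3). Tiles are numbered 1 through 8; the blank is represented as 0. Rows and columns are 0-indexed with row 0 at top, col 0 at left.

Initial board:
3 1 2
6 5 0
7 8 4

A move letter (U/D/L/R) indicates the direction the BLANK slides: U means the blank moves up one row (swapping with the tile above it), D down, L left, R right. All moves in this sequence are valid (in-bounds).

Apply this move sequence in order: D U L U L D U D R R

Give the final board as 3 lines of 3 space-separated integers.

After move 1 (D):
3 1 2
6 5 4
7 8 0

After move 2 (U):
3 1 2
6 5 0
7 8 4

After move 3 (L):
3 1 2
6 0 5
7 8 4

After move 4 (U):
3 0 2
6 1 5
7 8 4

After move 5 (L):
0 3 2
6 1 5
7 8 4

After move 6 (D):
6 3 2
0 1 5
7 8 4

After move 7 (U):
0 3 2
6 1 5
7 8 4

After move 8 (D):
6 3 2
0 1 5
7 8 4

After move 9 (R):
6 3 2
1 0 5
7 8 4

After move 10 (R):
6 3 2
1 5 0
7 8 4

Answer: 6 3 2
1 5 0
7 8 4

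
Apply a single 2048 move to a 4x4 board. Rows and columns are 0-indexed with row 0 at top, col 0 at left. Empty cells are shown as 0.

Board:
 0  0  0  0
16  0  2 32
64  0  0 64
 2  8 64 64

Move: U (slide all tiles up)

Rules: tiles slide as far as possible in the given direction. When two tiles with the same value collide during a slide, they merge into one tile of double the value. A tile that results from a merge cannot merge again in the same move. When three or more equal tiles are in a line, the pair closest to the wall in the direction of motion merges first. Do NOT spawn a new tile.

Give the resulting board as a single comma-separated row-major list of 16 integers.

Answer: 16, 8, 2, 32, 64, 0, 64, 128, 2, 0, 0, 0, 0, 0, 0, 0

Derivation:
Slide up:
col 0: [0, 16, 64, 2] -> [16, 64, 2, 0]
col 1: [0, 0, 0, 8] -> [8, 0, 0, 0]
col 2: [0, 2, 0, 64] -> [2, 64, 0, 0]
col 3: [0, 32, 64, 64] -> [32, 128, 0, 0]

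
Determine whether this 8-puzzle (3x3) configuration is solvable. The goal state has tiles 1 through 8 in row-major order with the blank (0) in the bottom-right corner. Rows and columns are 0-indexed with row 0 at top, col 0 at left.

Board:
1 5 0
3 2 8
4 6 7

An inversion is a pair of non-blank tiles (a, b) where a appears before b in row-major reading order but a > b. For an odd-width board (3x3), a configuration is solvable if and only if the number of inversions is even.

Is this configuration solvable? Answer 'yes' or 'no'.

Answer: no

Derivation:
Inversions (pairs i<j in row-major order where tile[i] > tile[j] > 0): 7
7 is odd, so the puzzle is not solvable.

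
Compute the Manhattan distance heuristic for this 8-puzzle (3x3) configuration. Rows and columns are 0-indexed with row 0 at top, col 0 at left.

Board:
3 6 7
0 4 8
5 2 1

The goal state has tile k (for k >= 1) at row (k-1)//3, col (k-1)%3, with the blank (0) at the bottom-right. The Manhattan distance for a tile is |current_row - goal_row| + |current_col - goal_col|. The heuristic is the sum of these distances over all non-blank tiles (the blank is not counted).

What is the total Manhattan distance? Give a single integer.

Answer: 19

Derivation:
Tile 3: (0,0)->(0,2) = 2
Tile 6: (0,1)->(1,2) = 2
Tile 7: (0,2)->(2,0) = 4
Tile 4: (1,1)->(1,0) = 1
Tile 8: (1,2)->(2,1) = 2
Tile 5: (2,0)->(1,1) = 2
Tile 2: (2,1)->(0,1) = 2
Tile 1: (2,2)->(0,0) = 4
Sum: 2 + 2 + 4 + 1 + 2 + 2 + 2 + 4 = 19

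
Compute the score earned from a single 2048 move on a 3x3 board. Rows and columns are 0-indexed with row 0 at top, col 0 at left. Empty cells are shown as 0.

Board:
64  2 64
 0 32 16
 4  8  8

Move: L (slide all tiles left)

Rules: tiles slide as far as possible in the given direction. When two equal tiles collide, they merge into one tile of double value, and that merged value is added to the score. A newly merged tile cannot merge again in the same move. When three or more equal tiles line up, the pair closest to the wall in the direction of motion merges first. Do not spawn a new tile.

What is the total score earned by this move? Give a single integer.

Answer: 16

Derivation:
Slide left:
row 0: [64, 2, 64] -> [64, 2, 64]  score +0 (running 0)
row 1: [0, 32, 16] -> [32, 16, 0]  score +0 (running 0)
row 2: [4, 8, 8] -> [4, 16, 0]  score +16 (running 16)
Board after move:
64  2 64
32 16  0
 4 16  0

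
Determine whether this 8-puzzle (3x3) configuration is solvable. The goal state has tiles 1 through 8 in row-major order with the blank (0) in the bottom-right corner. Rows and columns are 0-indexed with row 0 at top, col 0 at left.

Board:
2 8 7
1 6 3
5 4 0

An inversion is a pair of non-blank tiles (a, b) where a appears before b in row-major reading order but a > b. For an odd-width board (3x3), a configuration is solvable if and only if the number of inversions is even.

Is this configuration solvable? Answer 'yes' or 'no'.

Answer: yes

Derivation:
Inversions (pairs i<j in row-major order where tile[i] > tile[j] > 0): 16
16 is even, so the puzzle is solvable.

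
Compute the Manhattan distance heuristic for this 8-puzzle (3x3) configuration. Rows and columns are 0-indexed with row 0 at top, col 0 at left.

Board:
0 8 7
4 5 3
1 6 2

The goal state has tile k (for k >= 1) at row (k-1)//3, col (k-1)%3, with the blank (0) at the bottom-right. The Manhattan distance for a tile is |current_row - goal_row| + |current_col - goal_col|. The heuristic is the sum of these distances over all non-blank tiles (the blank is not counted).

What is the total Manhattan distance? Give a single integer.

Answer: 14

Derivation:
Tile 8: at (0,1), goal (2,1), distance |0-2|+|1-1| = 2
Tile 7: at (0,2), goal (2,0), distance |0-2|+|2-0| = 4
Tile 4: at (1,0), goal (1,0), distance |1-1|+|0-0| = 0
Tile 5: at (1,1), goal (1,1), distance |1-1|+|1-1| = 0
Tile 3: at (1,2), goal (0,2), distance |1-0|+|2-2| = 1
Tile 1: at (2,0), goal (0,0), distance |2-0|+|0-0| = 2
Tile 6: at (2,1), goal (1,2), distance |2-1|+|1-2| = 2
Tile 2: at (2,2), goal (0,1), distance |2-0|+|2-1| = 3
Sum: 2 + 4 + 0 + 0 + 1 + 2 + 2 + 3 = 14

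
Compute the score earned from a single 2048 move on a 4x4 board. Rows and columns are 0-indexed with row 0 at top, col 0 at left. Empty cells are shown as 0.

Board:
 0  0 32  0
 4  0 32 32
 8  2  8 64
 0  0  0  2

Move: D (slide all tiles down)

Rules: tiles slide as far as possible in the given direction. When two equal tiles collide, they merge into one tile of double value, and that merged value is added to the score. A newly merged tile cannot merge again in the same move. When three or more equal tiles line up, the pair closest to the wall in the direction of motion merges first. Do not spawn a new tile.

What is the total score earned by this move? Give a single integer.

Answer: 64

Derivation:
Slide down:
col 0: [0, 4, 8, 0] -> [0, 0, 4, 8]  score +0 (running 0)
col 1: [0, 0, 2, 0] -> [0, 0, 0, 2]  score +0 (running 0)
col 2: [32, 32, 8, 0] -> [0, 0, 64, 8]  score +64 (running 64)
col 3: [0, 32, 64, 2] -> [0, 32, 64, 2]  score +0 (running 64)
Board after move:
 0  0  0  0
 0  0  0 32
 4  0 64 64
 8  2  8  2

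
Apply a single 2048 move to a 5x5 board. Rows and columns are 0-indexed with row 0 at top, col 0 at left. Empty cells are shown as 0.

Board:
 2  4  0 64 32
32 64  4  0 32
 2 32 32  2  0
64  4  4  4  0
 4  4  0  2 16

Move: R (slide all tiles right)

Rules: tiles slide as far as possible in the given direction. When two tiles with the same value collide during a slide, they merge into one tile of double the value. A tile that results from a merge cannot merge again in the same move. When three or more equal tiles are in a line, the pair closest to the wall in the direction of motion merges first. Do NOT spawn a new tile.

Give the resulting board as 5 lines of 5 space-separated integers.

Slide right:
row 0: [2, 4, 0, 64, 32] -> [0, 2, 4, 64, 32]
row 1: [32, 64, 4, 0, 32] -> [0, 32, 64, 4, 32]
row 2: [2, 32, 32, 2, 0] -> [0, 0, 2, 64, 2]
row 3: [64, 4, 4, 4, 0] -> [0, 0, 64, 4, 8]
row 4: [4, 4, 0, 2, 16] -> [0, 0, 8, 2, 16]

Answer:  0  2  4 64 32
 0 32 64  4 32
 0  0  2 64  2
 0  0 64  4  8
 0  0  8  2 16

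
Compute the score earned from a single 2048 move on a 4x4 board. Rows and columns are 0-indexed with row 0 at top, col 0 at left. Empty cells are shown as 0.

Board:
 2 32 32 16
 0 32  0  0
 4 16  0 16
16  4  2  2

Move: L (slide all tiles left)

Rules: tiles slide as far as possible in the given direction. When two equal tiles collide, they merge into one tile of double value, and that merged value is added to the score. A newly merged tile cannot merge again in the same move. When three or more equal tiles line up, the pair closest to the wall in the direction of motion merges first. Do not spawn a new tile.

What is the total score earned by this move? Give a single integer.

Answer: 100

Derivation:
Slide left:
row 0: [2, 32, 32, 16] -> [2, 64, 16, 0]  score +64 (running 64)
row 1: [0, 32, 0, 0] -> [32, 0, 0, 0]  score +0 (running 64)
row 2: [4, 16, 0, 16] -> [4, 32, 0, 0]  score +32 (running 96)
row 3: [16, 4, 2, 2] -> [16, 4, 4, 0]  score +4 (running 100)
Board after move:
 2 64 16  0
32  0  0  0
 4 32  0  0
16  4  4  0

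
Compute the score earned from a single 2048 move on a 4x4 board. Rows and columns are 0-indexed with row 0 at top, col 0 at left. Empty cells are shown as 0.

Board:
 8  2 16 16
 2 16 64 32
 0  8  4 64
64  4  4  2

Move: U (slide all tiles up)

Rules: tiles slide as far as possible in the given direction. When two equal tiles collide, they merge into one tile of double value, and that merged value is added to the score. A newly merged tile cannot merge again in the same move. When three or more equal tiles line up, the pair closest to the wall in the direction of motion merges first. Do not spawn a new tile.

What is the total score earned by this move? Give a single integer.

Slide up:
col 0: [8, 2, 0, 64] -> [8, 2, 64, 0]  score +0 (running 0)
col 1: [2, 16, 8, 4] -> [2, 16, 8, 4]  score +0 (running 0)
col 2: [16, 64, 4, 4] -> [16, 64, 8, 0]  score +8 (running 8)
col 3: [16, 32, 64, 2] -> [16, 32, 64, 2]  score +0 (running 8)
Board after move:
 8  2 16 16
 2 16 64 32
64  8  8 64
 0  4  0  2

Answer: 8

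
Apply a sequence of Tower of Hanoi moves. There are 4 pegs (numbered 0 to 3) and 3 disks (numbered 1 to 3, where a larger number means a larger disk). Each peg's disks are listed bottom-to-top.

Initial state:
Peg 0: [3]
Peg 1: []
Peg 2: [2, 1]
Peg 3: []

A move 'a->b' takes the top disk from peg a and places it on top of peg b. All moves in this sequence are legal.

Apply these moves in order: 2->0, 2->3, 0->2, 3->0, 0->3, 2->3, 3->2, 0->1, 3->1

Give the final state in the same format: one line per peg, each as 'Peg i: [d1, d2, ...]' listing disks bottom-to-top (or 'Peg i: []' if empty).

After move 1 (2->0):
Peg 0: [3, 1]
Peg 1: []
Peg 2: [2]
Peg 3: []

After move 2 (2->3):
Peg 0: [3, 1]
Peg 1: []
Peg 2: []
Peg 3: [2]

After move 3 (0->2):
Peg 0: [3]
Peg 1: []
Peg 2: [1]
Peg 3: [2]

After move 4 (3->0):
Peg 0: [3, 2]
Peg 1: []
Peg 2: [1]
Peg 3: []

After move 5 (0->3):
Peg 0: [3]
Peg 1: []
Peg 2: [1]
Peg 3: [2]

After move 6 (2->3):
Peg 0: [3]
Peg 1: []
Peg 2: []
Peg 3: [2, 1]

After move 7 (3->2):
Peg 0: [3]
Peg 1: []
Peg 2: [1]
Peg 3: [2]

After move 8 (0->1):
Peg 0: []
Peg 1: [3]
Peg 2: [1]
Peg 3: [2]

After move 9 (3->1):
Peg 0: []
Peg 1: [3, 2]
Peg 2: [1]
Peg 3: []

Answer: Peg 0: []
Peg 1: [3, 2]
Peg 2: [1]
Peg 3: []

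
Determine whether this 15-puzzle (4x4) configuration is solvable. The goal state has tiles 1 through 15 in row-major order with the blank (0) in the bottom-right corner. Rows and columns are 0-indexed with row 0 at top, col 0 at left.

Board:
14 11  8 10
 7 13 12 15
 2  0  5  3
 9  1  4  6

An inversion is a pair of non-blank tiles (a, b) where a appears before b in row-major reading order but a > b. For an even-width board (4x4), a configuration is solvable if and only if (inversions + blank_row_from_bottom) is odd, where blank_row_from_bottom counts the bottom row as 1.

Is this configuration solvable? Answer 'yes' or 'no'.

Answer: no

Derivation:
Inversions: 74
Blank is in row 2 (0-indexed from top), which is row 2 counting from the bottom (bottom = 1).
74 + 2 = 76, which is even, so the puzzle is not solvable.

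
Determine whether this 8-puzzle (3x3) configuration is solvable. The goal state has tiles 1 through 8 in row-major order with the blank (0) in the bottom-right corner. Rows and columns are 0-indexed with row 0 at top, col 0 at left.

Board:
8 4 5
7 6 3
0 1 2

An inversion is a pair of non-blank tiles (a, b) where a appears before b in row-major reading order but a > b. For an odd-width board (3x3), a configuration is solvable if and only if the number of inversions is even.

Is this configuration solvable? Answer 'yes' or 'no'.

Inversions (pairs i<j in row-major order where tile[i] > tile[j] > 0): 22
22 is even, so the puzzle is solvable.

Answer: yes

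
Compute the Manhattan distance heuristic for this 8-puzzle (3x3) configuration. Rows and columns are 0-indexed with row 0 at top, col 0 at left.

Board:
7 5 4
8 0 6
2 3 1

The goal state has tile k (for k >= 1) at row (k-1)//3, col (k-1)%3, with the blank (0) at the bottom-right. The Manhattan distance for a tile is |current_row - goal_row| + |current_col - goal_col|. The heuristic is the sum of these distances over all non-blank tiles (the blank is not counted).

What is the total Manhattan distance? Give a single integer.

Answer: 18

Derivation:
Tile 7: at (0,0), goal (2,0), distance |0-2|+|0-0| = 2
Tile 5: at (0,1), goal (1,1), distance |0-1|+|1-1| = 1
Tile 4: at (0,2), goal (1,0), distance |0-1|+|2-0| = 3
Tile 8: at (1,0), goal (2,1), distance |1-2|+|0-1| = 2
Tile 6: at (1,2), goal (1,2), distance |1-1|+|2-2| = 0
Tile 2: at (2,0), goal (0,1), distance |2-0|+|0-1| = 3
Tile 3: at (2,1), goal (0,2), distance |2-0|+|1-2| = 3
Tile 1: at (2,2), goal (0,0), distance |2-0|+|2-0| = 4
Sum: 2 + 1 + 3 + 2 + 0 + 3 + 3 + 4 = 18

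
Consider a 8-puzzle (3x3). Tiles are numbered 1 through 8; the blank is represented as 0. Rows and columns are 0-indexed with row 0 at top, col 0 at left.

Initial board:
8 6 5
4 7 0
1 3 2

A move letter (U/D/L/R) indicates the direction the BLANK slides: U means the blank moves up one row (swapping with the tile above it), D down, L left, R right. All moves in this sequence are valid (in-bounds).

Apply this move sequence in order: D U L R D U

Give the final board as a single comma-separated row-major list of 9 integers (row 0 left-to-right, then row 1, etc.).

After move 1 (D):
8 6 5
4 7 2
1 3 0

After move 2 (U):
8 6 5
4 7 0
1 3 2

After move 3 (L):
8 6 5
4 0 7
1 3 2

After move 4 (R):
8 6 5
4 7 0
1 3 2

After move 5 (D):
8 6 5
4 7 2
1 3 0

After move 6 (U):
8 6 5
4 7 0
1 3 2

Answer: 8, 6, 5, 4, 7, 0, 1, 3, 2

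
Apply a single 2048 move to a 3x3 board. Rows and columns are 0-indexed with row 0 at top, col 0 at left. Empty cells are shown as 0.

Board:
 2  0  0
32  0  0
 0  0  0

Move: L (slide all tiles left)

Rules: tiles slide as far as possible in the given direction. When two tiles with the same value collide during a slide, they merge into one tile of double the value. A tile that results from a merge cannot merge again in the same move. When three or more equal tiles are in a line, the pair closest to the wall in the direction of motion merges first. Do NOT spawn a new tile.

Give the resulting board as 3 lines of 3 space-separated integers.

Answer:  2  0  0
32  0  0
 0  0  0

Derivation:
Slide left:
row 0: [2, 0, 0] -> [2, 0, 0]
row 1: [32, 0, 0] -> [32, 0, 0]
row 2: [0, 0, 0] -> [0, 0, 0]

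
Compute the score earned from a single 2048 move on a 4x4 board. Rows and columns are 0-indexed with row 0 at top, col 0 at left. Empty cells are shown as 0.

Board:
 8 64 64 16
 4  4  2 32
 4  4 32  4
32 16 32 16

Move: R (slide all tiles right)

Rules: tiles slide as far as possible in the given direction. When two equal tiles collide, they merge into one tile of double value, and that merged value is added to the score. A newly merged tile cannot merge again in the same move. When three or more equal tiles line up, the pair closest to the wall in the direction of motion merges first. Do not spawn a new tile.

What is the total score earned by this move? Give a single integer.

Answer: 144

Derivation:
Slide right:
row 0: [8, 64, 64, 16] -> [0, 8, 128, 16]  score +128 (running 128)
row 1: [4, 4, 2, 32] -> [0, 8, 2, 32]  score +8 (running 136)
row 2: [4, 4, 32, 4] -> [0, 8, 32, 4]  score +8 (running 144)
row 3: [32, 16, 32, 16] -> [32, 16, 32, 16]  score +0 (running 144)
Board after move:
  0   8 128  16
  0   8   2  32
  0   8  32   4
 32  16  32  16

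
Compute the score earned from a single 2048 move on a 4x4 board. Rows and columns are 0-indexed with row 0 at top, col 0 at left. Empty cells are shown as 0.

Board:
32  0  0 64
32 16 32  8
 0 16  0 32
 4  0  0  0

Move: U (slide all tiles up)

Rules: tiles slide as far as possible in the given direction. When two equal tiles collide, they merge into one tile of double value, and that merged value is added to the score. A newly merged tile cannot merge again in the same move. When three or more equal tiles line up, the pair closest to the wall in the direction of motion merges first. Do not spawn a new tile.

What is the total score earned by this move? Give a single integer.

Answer: 96

Derivation:
Slide up:
col 0: [32, 32, 0, 4] -> [64, 4, 0, 0]  score +64 (running 64)
col 1: [0, 16, 16, 0] -> [32, 0, 0, 0]  score +32 (running 96)
col 2: [0, 32, 0, 0] -> [32, 0, 0, 0]  score +0 (running 96)
col 3: [64, 8, 32, 0] -> [64, 8, 32, 0]  score +0 (running 96)
Board after move:
64 32 32 64
 4  0  0  8
 0  0  0 32
 0  0  0  0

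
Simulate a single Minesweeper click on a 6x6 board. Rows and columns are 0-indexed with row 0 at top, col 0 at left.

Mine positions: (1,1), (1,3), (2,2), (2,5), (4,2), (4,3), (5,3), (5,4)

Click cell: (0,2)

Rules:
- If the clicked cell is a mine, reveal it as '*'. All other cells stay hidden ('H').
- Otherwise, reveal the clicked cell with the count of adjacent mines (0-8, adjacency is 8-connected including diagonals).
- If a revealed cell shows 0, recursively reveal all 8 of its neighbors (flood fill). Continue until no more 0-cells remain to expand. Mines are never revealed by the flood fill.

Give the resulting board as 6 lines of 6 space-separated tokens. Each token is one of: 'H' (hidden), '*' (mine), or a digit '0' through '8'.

H H 2 H H H
H H H H H H
H H H H H H
H H H H H H
H H H H H H
H H H H H H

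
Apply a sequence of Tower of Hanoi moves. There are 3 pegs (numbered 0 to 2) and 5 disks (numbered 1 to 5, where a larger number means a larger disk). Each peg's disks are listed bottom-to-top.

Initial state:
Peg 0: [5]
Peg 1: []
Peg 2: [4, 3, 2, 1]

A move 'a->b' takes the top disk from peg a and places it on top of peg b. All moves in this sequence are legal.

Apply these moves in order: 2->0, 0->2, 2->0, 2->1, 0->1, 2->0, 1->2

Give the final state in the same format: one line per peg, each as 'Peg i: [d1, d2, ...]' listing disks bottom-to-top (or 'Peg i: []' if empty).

After move 1 (2->0):
Peg 0: [5, 1]
Peg 1: []
Peg 2: [4, 3, 2]

After move 2 (0->2):
Peg 0: [5]
Peg 1: []
Peg 2: [4, 3, 2, 1]

After move 3 (2->0):
Peg 0: [5, 1]
Peg 1: []
Peg 2: [4, 3, 2]

After move 4 (2->1):
Peg 0: [5, 1]
Peg 1: [2]
Peg 2: [4, 3]

After move 5 (0->1):
Peg 0: [5]
Peg 1: [2, 1]
Peg 2: [4, 3]

After move 6 (2->0):
Peg 0: [5, 3]
Peg 1: [2, 1]
Peg 2: [4]

After move 7 (1->2):
Peg 0: [5, 3]
Peg 1: [2]
Peg 2: [4, 1]

Answer: Peg 0: [5, 3]
Peg 1: [2]
Peg 2: [4, 1]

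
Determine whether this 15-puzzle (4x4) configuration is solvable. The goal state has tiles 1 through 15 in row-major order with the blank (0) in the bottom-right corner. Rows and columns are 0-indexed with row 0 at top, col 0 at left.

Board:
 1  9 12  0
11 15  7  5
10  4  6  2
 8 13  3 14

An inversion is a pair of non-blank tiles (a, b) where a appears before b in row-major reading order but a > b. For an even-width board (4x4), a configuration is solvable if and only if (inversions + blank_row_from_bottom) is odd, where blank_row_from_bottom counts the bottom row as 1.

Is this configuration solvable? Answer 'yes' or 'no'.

Inversions: 53
Blank is in row 0 (0-indexed from top), which is row 4 counting from the bottom (bottom = 1).
53 + 4 = 57, which is odd, so the puzzle is solvable.

Answer: yes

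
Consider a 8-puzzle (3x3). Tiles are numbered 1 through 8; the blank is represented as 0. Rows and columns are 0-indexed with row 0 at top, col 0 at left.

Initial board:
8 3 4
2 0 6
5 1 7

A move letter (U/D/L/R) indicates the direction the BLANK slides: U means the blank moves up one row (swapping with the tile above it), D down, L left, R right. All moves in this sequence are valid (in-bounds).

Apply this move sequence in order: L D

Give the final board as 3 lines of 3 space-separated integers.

Answer: 8 3 4
5 2 6
0 1 7

Derivation:
After move 1 (L):
8 3 4
0 2 6
5 1 7

After move 2 (D):
8 3 4
5 2 6
0 1 7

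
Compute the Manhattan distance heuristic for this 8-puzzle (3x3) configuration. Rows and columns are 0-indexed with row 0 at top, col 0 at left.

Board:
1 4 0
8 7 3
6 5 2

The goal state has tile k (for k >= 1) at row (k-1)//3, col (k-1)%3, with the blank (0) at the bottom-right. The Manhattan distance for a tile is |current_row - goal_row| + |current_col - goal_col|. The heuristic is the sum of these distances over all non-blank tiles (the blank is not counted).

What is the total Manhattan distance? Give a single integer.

Answer: 14

Derivation:
Tile 1: at (0,0), goal (0,0), distance |0-0|+|0-0| = 0
Tile 4: at (0,1), goal (1,0), distance |0-1|+|1-0| = 2
Tile 8: at (1,0), goal (2,1), distance |1-2|+|0-1| = 2
Tile 7: at (1,1), goal (2,0), distance |1-2|+|1-0| = 2
Tile 3: at (1,2), goal (0,2), distance |1-0|+|2-2| = 1
Tile 6: at (2,0), goal (1,2), distance |2-1|+|0-2| = 3
Tile 5: at (2,1), goal (1,1), distance |2-1|+|1-1| = 1
Tile 2: at (2,2), goal (0,1), distance |2-0|+|2-1| = 3
Sum: 0 + 2 + 2 + 2 + 1 + 3 + 1 + 3 = 14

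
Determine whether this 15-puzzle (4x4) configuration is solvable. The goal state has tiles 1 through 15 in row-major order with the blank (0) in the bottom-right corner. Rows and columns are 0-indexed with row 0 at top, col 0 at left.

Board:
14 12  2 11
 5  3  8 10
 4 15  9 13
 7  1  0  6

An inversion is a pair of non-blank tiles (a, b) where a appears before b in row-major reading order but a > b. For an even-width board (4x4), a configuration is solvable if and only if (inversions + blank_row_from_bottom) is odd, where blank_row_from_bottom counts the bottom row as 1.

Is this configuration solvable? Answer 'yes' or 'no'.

Answer: no

Derivation:
Inversions: 61
Blank is in row 3 (0-indexed from top), which is row 1 counting from the bottom (bottom = 1).
61 + 1 = 62, which is even, so the puzzle is not solvable.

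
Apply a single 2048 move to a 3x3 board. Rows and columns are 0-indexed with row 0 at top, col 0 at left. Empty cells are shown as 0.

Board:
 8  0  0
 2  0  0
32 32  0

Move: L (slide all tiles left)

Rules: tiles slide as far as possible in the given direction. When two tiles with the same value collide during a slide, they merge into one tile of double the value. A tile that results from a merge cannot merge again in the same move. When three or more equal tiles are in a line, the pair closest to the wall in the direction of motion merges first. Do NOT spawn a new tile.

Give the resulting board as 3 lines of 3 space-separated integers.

Answer:  8  0  0
 2  0  0
64  0  0

Derivation:
Slide left:
row 0: [8, 0, 0] -> [8, 0, 0]
row 1: [2, 0, 0] -> [2, 0, 0]
row 2: [32, 32, 0] -> [64, 0, 0]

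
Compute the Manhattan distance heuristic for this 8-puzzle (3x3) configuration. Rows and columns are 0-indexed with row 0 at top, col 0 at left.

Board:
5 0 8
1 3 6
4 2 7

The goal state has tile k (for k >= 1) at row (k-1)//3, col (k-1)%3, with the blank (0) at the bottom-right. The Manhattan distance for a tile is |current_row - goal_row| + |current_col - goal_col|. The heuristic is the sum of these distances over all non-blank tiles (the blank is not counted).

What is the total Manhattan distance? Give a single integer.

Tile 5: at (0,0), goal (1,1), distance |0-1|+|0-1| = 2
Tile 8: at (0,2), goal (2,1), distance |0-2|+|2-1| = 3
Tile 1: at (1,0), goal (0,0), distance |1-0|+|0-0| = 1
Tile 3: at (1,1), goal (0,2), distance |1-0|+|1-2| = 2
Tile 6: at (1,2), goal (1,2), distance |1-1|+|2-2| = 0
Tile 4: at (2,0), goal (1,0), distance |2-1|+|0-0| = 1
Tile 2: at (2,1), goal (0,1), distance |2-0|+|1-1| = 2
Tile 7: at (2,2), goal (2,0), distance |2-2|+|2-0| = 2
Sum: 2 + 3 + 1 + 2 + 0 + 1 + 2 + 2 = 13

Answer: 13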